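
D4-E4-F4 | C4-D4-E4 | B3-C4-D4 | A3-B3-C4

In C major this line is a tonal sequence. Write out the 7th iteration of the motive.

Taking 3-note groups, the heads are D4, C4, B3, A3: the pattern moves down a 2nd.
Extending down a 2nd: G3 → F3 → E3.
So cell 7 is E3 F3 G3.

E3 F3 G3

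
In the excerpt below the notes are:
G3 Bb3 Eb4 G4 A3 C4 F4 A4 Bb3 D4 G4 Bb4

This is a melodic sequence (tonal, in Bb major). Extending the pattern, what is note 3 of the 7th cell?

D5

The unit is 4 notes. Position-3 pitches of the 3 shown cells: Eb4, F4, G4.
Carrying that up a 2nd forward: A4 → Bb4 → C5 → D5.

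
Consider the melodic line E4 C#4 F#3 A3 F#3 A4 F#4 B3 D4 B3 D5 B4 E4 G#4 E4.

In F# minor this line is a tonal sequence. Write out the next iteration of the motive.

G#5 E5 A4 C#5 A4

The 5-note cells begin on E4, A4, D5 — each up a 4th from the last.
So cell 4 is G#5 E5 A4 C#5 A4.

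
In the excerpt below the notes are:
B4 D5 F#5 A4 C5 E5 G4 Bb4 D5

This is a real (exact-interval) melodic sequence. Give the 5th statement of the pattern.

Taking 3-note groups, the heads are B4, A4, G4: the pattern moves down a 2nd.
Extending down a 2nd: F4 → Eb4.
So cell 5 is Eb4 Gb4 Bb4.

Eb4 Gb4 Bb4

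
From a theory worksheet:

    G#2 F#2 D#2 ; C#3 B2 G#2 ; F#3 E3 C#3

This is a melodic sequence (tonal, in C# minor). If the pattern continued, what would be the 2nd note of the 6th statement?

With 3-note cells, note 2 of each statement runs F#2, B2, E3.
Extending up a 4th: A3 → D#4 → G#4.

G#4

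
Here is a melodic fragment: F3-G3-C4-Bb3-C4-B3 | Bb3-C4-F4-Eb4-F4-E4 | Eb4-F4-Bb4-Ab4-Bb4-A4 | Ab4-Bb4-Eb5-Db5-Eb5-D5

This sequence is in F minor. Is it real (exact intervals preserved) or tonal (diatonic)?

real

Each cell has the same semitone pattern (2, 5, -2, 2, -1) — intervals are preserved exactly.
And B3 lies outside F minor, so the sequence is real rather than tonal.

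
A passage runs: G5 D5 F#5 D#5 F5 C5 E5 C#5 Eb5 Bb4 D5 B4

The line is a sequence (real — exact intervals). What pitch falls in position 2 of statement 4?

Ab4

The unit is 4 notes. Position-2 pitches of the 3 shown cells: D5, C5, Bb4.
Each moves down a 2nd; the next is Ab4.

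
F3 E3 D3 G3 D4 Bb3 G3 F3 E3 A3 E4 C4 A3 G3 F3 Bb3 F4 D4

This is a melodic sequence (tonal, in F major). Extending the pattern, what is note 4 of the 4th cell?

Grouping in 6s, the 4th note of each cell is G3, A3, Bb3.
From Bb3, up a 2nd gives C4.

C4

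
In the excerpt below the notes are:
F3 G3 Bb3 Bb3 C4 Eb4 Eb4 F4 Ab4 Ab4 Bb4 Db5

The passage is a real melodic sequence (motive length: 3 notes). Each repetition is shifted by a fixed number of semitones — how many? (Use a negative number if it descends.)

With a 3-note motive the entries are F3, Bb3, Eb4, Ab4, each up a 4th from the previous.
F3→Bb3 is 58 − 53 = 5 semitones.

5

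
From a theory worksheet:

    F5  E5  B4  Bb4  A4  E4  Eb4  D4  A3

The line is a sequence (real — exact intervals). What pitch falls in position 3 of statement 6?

The unit is 3 notes. Position-3 pitches of the 3 shown cells: B4, E4, A3.
Carrying that down a 5th forward: D3 → G2 → C2.

C2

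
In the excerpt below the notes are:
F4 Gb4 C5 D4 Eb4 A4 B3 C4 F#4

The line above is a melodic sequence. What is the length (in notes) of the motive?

Try groups of 3 (3 cells in 9 notes):
F4 Gb4 C5 | D4 Eb4 A4 | B3 C4 F#4
That's a consistent down a 3rd shift per cell, and no other grouping gives one.

3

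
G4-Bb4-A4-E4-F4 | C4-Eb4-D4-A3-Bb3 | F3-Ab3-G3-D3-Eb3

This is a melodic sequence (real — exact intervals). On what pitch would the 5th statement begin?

Taking 5-note groups, the heads are G4, C4, F3: the pattern moves down a 5th.
Extending the heads down a 5th: Bb2 → Eb2.

Eb2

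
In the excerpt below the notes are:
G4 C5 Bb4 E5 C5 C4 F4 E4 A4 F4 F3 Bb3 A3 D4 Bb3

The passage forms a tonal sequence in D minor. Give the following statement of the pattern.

Bb2 E3 D3 G3 E3

The 5-note cells begin on G4, C4, F3 — each down a 5th from the last.
Statement 4 starts on Bb2 and keeps the same diatonic contour: Bb2 E3 D3 G3 E3.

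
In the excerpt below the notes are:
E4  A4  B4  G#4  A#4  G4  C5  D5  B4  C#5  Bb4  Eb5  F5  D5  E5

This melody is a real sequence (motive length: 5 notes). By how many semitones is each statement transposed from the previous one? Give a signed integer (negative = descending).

3

Unit = 5 notes; the statements start on E4, G4, Bb4, moving up a 3rd each time.
Counting half-steps from E4 to G4: 3.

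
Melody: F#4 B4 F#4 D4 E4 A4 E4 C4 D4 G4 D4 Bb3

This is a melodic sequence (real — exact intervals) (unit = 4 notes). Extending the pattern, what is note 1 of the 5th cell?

Bb3

Grouping in 4s, the 1st note of each cell is F#4, E4, D4.
Each moves down a 2nd. Continuing: C4 → Bb3.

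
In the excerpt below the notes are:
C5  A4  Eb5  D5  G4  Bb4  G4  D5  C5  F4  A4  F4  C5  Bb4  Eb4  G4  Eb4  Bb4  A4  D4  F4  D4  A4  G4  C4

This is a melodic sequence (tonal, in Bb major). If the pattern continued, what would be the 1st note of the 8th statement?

With 5-note cells, note 1 of each statement runs C5, Bb4, A4, G4, F4.
Extending down a 2nd: Eb4 → D4 → C4.

C4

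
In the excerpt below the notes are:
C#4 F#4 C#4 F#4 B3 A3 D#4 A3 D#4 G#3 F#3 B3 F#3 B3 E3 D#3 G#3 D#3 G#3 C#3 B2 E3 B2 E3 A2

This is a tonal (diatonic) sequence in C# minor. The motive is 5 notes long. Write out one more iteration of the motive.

The 5-note cells begin on C#4, A3, F#3, D#3, B2 — each down a 3rd from the last.
So cell 6 is G#2 C#3 G#2 C#3 F#2.

G#2 C#3 G#2 C#3 F#2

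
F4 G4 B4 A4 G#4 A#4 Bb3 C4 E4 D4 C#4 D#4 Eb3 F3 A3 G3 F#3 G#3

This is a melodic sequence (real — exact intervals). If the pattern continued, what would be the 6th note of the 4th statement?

C#3

Grouping in 6s, the 6th note of each cell is A#4, D#4, G#3.
From G#3, down a 5th gives C#3.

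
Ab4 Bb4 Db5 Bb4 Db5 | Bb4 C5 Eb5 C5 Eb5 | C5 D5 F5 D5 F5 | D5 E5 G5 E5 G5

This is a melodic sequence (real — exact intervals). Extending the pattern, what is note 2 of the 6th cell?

G#5

With 5-note cells, note 2 of each statement runs Bb4, C5, D5, E5.
Extending up a 2nd: F#5 → G#5.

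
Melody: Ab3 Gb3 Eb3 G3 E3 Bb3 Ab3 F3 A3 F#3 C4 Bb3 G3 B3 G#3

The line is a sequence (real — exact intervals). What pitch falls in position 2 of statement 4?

The unit is 5 notes. Position-2 pitches of the 3 shown cells: Gb3, Ab3, Bb3.
Each moves up a 2nd; the next is C4.

C4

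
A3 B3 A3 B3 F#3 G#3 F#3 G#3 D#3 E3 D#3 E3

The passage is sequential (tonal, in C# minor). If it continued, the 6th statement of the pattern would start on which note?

E2

Unit = 4 notes; the statements start on A3, F#3, D#3, moving down a 3rd each time.
Extending the heads down a 3rd: B2 → G#2 → E2.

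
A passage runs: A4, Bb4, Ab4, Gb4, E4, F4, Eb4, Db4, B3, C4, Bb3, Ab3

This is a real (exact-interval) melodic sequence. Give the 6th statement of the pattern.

G#2 A2 G2 F2

With a 4-note motive the entries are A4, E4, B3, each down a 4th from the previous.
Continuing the starts: F#3 → C#3 → G#2.
From G#2 the exact shape gives G#2 A2 G2 F2.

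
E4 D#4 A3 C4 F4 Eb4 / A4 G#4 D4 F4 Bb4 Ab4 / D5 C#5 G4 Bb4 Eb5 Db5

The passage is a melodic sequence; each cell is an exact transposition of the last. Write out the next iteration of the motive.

G5 F#5 C5 Eb5 Ab5 Gb5

With a 6-note motive the entries are E4, A4, D5, each up a 4th from the previous.
Statement 4 starts on G5 and keeps the same exact contour: G5 F#5 C5 Eb5 Ab5 Gb5.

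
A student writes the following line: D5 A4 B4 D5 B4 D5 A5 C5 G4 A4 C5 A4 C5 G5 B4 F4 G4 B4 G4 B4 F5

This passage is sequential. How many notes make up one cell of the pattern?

21 notes total. Splitting into 3 groups of 7:
D5 A4 B4 D5 B4 D5 A5 | C5 G4 A4 C5 A4 C5 G5 | B4 F4 G4 B4 G4 B4 F5
That's a consistent down a 2nd shift per cell, and no other grouping gives one.

7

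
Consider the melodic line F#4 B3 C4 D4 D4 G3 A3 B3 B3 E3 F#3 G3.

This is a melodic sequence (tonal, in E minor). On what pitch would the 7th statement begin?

Taking 4-note groups, the heads are F#4, D4, B3: the pattern moves down a 3rd.
Continuing: G3 → E3 → C3 → A2. Statement 7 starts on A2.

A2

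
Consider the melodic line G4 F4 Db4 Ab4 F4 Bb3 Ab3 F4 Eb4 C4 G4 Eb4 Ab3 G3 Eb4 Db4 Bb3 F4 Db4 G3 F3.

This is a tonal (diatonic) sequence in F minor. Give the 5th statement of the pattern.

With a 7-note motive the entries are G4, F4, Eb4, each down a 2nd from the previous.
Continuing the starts: Db4 → C4.
So cell 5 is C4 Bb3 G3 Db4 Bb3 Eb3 Db3.

C4 Bb3 G3 Db4 Bb3 Eb3 Db3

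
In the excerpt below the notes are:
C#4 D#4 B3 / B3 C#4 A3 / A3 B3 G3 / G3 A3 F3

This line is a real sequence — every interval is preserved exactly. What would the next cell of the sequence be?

Unit = 3 notes; the statements start on C#4, B3, A3, G3, moving down a 2nd each time.
Statement 5 starts on F3 and keeps the same exact contour: F3 G3 Eb3.

F3 G3 Eb3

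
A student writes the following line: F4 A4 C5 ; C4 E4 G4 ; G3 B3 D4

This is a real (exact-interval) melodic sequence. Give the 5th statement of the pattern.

Taking 3-note groups, the heads are F4, C4, G3: the pattern moves down a 4th.
Carrying on: D3 → A2.
From A2 the exact shape gives A2 C#3 E3.

A2 C#3 E3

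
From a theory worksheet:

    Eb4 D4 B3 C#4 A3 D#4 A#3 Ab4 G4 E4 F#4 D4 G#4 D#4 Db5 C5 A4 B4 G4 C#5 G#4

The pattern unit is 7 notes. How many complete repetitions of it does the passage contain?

21 notes in groups of 7 gives 21/7 = 3 statements.
Starts: Eb4, Ab4, Db5 — each up a 4th.

3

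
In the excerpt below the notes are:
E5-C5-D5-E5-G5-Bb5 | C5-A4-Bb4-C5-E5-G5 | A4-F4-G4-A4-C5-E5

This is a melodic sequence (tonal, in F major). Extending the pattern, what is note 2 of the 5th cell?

Bb3

The unit is 6 notes. Position-2 pitches of the 3 shown cells: C5, A4, F4.
Each moves down a 3rd. Continuing: D4 → Bb3.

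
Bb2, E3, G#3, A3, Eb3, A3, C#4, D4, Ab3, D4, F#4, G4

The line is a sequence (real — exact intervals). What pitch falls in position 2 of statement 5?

C5

The unit is 4 notes. Position-2 pitches of the 3 shown cells: E3, A3, D4.
Carrying that up a 4th forward: G4 → C5.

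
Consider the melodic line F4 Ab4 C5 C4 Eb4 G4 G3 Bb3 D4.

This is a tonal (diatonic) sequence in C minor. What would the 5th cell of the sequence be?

The 3-note cells begin on F4, C4, G3 — each down a 4th from the last.
Carrying on: D3 → Ab2.
Statement 5 starts on Ab2 and keeps the same diatonic contour: Ab2 C3 Eb3.

Ab2 C3 Eb3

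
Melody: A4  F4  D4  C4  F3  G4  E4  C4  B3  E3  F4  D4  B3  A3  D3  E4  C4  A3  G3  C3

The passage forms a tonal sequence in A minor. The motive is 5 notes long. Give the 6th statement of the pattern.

C4 A3 F3 E3 A2

The 5-note cells begin on A4, G4, F4, E4 — each down a 2nd from the last.
Extending down a 2nd: D4 → C4.
So cell 6 is C4 A3 F3 E3 A2.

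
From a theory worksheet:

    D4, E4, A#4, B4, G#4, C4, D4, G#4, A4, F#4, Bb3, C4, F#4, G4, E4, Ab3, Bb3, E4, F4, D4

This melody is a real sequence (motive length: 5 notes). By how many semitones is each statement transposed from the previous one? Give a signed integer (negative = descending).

-2

Unit = 5 notes; the statements start on D4, C4, Bb3, Ab3, moving down a 2nd each time.
D4→C4 is 60 − 62 = -2 semitones.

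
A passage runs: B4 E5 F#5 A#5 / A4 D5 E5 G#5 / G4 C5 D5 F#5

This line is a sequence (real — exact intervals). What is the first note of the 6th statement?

The 4-note cells begin on B4, A4, G4 — each down a 2nd from the last.
Continuing: F4 → Eb4 → Db4. Statement 6 starts on Db4.

Db4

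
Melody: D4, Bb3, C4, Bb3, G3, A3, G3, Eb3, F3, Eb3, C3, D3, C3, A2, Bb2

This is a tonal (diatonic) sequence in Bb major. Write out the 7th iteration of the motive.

F2 D2 Eb2

The 3-note cells begin on D4, Bb3, G3, Eb3, C3 — each down a 3rd from the last.
Extending down a 3rd: A2 → F2.
Statement 7 starts on F2 and keeps the same diatonic contour: F2 D2 Eb2.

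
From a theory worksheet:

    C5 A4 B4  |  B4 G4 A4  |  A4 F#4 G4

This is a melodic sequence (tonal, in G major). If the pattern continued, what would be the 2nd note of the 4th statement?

E4

Grouping in 3s, the 2nd note of each cell is A4, G4, F#4.
Each moves down a 2nd; the next is E4.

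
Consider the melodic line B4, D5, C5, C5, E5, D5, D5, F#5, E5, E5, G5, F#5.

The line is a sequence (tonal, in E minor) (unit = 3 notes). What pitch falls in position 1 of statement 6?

G5

With 3-note cells, note 1 of each statement runs B4, C5, D5, E5.
Extending up a 2nd: F#5 → G5.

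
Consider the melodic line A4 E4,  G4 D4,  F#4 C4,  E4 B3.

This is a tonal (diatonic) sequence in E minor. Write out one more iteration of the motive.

D4 A3

The 2-note cells begin on A4, G4, F#4, E4 — each down a 2nd from the last.
Statement 5 starts on D4 and keeps the same diatonic contour: D4 A3.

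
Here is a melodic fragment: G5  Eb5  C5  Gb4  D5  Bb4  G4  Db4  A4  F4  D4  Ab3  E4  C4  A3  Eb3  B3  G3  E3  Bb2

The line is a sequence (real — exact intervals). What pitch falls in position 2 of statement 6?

D3

With 4-note cells, note 2 of each statement runs Eb5, Bb4, F4, C4, G3.
One more down a 4th gives D3.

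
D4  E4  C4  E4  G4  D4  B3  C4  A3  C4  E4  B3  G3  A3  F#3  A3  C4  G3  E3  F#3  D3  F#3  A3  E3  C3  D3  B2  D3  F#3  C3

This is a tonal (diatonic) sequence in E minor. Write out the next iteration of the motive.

The 6-note cells begin on D4, B3, G3, E3, C3 — each down a 3rd from the last.
So cell 6 is A2 B2 G2 B2 D3 A2.

A2 B2 G2 B2 D3 A2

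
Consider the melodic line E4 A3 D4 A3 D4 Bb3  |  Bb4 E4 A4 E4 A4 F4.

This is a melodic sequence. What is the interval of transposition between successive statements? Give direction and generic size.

up a 5th

With a 6-note motive the entries are E4, Bb4, each up a 5th from the previous.
E4 to Bb4 is up a 5th.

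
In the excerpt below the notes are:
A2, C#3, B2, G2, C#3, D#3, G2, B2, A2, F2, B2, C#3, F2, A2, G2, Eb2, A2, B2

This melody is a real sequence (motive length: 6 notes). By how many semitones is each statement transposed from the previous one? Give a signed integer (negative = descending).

-2

The 6-note cells begin on A2, G2, F2 — each down a 2nd from the last.
A2→G2 is 43 − 45 = -2 semitones.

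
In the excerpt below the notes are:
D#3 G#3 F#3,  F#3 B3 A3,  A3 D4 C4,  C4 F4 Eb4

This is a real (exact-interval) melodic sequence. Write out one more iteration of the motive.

Taking 3-note groups, the heads are D#3, F#3, A3, C4: the pattern moves up a 3rd.
So cell 5 is Eb4 Ab4 Gb4.

Eb4 Ab4 Gb4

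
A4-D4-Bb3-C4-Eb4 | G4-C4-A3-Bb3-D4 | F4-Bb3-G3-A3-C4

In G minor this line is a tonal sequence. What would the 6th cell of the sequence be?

Taking 5-note groups, the heads are A4, G4, F4: the pattern moves down a 2nd.
Extending down a 2nd: Eb4 → D4 → C4.
So cell 6 is C4 F3 D3 Eb3 G3.

C4 F3 D3 Eb3 G3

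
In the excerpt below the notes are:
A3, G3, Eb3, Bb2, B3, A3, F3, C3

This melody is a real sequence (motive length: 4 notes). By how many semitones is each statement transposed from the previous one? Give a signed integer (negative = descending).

2

Unit = 4 notes; the statements start on A3, B3, moving up a 2nd each time.
A3 to B3 spans +2 semitones.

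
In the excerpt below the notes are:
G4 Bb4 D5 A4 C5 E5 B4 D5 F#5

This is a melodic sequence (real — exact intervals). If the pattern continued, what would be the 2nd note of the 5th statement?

The unit is 3 notes. Position-2 pitches of the 3 shown cells: Bb4, C5, D5.
Carrying that up a 2nd forward: E5 → F#5.

F#5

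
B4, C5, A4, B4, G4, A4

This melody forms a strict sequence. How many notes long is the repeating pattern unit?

2

There are 6 notes; a 2-note unit gives 3 cells:
B4 C5 | A4 B4 | G4 A4
Every group is a transposition down a 2nd of the one before; no shorter unit works.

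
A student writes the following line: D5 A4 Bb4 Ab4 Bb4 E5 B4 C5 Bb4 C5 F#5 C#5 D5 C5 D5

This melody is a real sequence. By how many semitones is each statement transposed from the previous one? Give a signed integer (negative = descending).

2

The 5-note cells begin on D5, E5, F#5 — each up a 2nd from the last.
Counting half-steps from D5 to E5: 2.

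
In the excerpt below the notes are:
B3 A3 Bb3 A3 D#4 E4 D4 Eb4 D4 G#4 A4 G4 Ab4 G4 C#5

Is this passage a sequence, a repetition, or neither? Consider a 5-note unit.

Each 5-note cell is the previous one transposed up a 4th.

sequence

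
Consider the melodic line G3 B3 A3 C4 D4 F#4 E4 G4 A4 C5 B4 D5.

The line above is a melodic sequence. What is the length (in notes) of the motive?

4

Try groups of 4 (3 cells in 12 notes):
G3 B3 A3 C4 | D4 F#4 E4 G4 | A4 C5 B4 D5
Every group is a transposition up a 5th of the one before; no shorter unit works.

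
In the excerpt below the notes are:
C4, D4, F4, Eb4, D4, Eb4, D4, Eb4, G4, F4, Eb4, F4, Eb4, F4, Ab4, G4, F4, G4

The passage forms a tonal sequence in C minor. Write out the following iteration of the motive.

Taking 6-note groups, the heads are C4, D4, Eb4: the pattern moves up a 2nd.
So cell 4 is F4 G4 Bb4 Ab4 G4 Ab4.

F4 G4 Bb4 Ab4 G4 Ab4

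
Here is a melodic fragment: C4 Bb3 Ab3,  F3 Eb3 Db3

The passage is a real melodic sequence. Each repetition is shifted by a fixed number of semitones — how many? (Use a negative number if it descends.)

-7

Unit = 3 notes; the statements start on C4, F3, moving down a 5th each time.
C4 to F3 spans -7 semitones.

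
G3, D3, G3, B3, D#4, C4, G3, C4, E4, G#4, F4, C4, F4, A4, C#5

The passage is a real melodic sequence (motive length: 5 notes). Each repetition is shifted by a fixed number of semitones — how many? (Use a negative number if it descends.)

With a 5-note motive the entries are G3, C4, F4, each up a 4th from the previous.
Counting half-steps from G3 to C4: 5.

5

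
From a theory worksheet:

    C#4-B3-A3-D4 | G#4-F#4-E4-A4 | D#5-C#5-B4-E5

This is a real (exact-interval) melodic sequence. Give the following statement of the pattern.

Unit = 4 notes; the statements start on C#4, G#4, D#5, moving up a 5th each time.
Statement 4 starts on A#5 and keeps the same exact contour: A#5 G#5 F#5 B5.

A#5 G#5 F#5 B5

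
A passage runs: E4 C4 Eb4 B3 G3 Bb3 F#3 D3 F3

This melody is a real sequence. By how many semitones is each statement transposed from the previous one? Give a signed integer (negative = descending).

-5

The 3-note cells begin on E4, B3, F#3 — each down a 4th from the last.
Counting half-steps from E4 to B3: -5.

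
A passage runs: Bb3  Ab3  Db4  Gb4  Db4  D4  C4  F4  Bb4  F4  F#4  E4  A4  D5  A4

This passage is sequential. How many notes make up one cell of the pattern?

5

15 notes total. Splitting into 3 groups of 5:
Bb3 Ab3 Db4 Gb4 Db4 | D4 C4 F4 Bb4 F4 | F#4 E4 A4 D5 A4
Each cell is the previous one up a 3rd — so the unit is 5 notes.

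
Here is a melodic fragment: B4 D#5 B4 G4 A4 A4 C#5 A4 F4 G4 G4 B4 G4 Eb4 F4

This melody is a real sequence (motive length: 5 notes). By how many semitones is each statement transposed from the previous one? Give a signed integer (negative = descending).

Unit = 5 notes; the statements start on B4, A4, G4, moving down a 2nd each time.
B4→A4 is 69 − 71 = -2 semitones.

-2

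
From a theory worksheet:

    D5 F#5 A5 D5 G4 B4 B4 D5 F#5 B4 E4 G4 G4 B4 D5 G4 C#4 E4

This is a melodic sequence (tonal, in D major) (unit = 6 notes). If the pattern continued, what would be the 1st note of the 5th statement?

With 6-note cells, note 1 of each statement runs D5, B4, G4.
Extending down a 3rd: E4 → C#4.

C#4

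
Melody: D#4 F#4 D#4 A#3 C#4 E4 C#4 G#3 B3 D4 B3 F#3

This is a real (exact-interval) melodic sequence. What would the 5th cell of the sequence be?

Unit = 4 notes; the statements start on D#4, C#4, B3, moving down a 2nd each time.
Carrying on: A3 → G3.
So cell 5 is G3 Bb3 G3 D3.

G3 Bb3 G3 D3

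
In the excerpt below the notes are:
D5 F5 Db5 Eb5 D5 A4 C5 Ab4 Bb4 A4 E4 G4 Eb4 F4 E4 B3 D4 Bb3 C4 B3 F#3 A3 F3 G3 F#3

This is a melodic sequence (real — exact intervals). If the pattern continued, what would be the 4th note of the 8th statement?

E2

Grouping in 5s, the 4th note of each cell is Eb5, Bb4, F4, C4, G3.
Carrying that down a 4th forward: D3 → A2 → E2.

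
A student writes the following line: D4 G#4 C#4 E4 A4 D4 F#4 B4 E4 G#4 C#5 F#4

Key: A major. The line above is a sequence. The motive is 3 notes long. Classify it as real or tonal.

Every note is diatonic to A major.
Cell 1 has +6 semitones from note 1 to 2, but cell 2 has +5 — the interval quality changes while the contour stays the same, which is the hallmark of a tonal sequence.

tonal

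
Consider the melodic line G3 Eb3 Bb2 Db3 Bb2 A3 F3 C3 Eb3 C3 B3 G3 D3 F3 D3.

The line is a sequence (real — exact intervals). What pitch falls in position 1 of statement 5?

D#4

The unit is 5 notes. Position-1 pitches of the 3 shown cells: G3, A3, B3.
Carrying that up a 2nd forward: C#4 → D#4.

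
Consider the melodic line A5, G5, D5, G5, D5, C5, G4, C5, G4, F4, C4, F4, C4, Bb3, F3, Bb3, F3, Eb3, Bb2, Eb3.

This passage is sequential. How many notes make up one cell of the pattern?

4

Try groups of 4 (5 cells in 20 notes):
A5 G5 D5 G5 | D5 C5 G4 C5 | G4 F4 C4 F4 | C4 Bb3 F3 Bb3 | F3 Eb3 Bb2 Eb3
Each cell is the previous one down a 5th — so the unit is 4 notes.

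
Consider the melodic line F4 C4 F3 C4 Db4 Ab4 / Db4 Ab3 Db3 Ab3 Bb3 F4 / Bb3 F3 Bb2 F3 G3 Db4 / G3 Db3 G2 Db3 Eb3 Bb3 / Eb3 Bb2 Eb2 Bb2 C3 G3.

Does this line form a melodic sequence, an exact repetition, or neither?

Each 6-note cell is the previous one transposed down a 3rd.

sequence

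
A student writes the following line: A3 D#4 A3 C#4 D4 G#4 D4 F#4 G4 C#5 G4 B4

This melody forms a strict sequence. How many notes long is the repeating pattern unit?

Try groups of 4 (3 cells in 12 notes):
A3 D#4 A3 C#4 | D4 G#4 D4 F#4 | G4 C#5 G4 B4
Every group is a transposition up a 4th of the one before; no shorter unit works.

4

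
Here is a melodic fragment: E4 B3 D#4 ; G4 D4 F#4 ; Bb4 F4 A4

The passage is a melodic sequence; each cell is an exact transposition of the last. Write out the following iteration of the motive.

The 3-note cells begin on E4, G4, Bb4 — each up a 3rd from the last.
From Db5 the exact shape gives Db5 Ab4 C5.

Db5 Ab4 C5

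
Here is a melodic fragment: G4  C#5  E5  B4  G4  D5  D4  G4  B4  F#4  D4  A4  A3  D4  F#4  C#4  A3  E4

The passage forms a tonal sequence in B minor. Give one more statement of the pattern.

E3 A3 C#4 G3 E3 B3

Taking 6-note groups, the heads are G4, D4, A3: the pattern moves down a 4th.
From E3 the diatonic shape gives E3 A3 C#4 G3 E3 B3.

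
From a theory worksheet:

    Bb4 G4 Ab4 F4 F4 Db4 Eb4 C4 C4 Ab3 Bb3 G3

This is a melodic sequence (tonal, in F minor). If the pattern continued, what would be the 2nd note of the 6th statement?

With 4-note cells, note 2 of each statement runs G4, Db4, Ab3.
Extending down a 4th: Eb3 → Bb2 → F2.

F2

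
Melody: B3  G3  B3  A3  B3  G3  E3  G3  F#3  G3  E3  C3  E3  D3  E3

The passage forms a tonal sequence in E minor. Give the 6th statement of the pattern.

The 5-note cells begin on B3, G3, E3 — each down a 3rd from the last.
Extending down a 3rd: C3 → A2 → F#2.
Statement 6 starts on F#2 and keeps the same diatonic contour: F#2 D2 F#2 E2 F#2.

F#2 D2 F#2 E2 F#2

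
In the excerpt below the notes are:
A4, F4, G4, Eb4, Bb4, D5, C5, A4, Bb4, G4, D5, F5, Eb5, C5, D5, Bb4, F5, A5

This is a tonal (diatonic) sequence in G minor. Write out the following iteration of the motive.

Taking 6-note groups, the heads are A4, C5, Eb5: the pattern moves up a 3rd.
Statement 4 starts on G5 and keeps the same diatonic contour: G5 Eb5 F5 D5 A5 C6.

G5 Eb5 F5 D5 A5 C6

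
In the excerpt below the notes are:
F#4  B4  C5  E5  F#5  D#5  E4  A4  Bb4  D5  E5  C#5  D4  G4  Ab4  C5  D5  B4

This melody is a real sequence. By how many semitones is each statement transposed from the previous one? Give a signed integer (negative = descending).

The 6-note cells begin on F#4, E4, D4 — each down a 2nd from the last.
F#4→E4 is 64 − 66 = -2 semitones.

-2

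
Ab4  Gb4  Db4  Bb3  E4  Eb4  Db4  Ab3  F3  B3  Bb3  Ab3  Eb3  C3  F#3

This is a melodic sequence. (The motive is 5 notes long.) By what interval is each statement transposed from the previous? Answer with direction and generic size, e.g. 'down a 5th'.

The 5-note cells begin on Ab4, Eb4, Bb3 — each down a 4th from the last.
From Ab4 to Eb4: down a 4th.

down a 4th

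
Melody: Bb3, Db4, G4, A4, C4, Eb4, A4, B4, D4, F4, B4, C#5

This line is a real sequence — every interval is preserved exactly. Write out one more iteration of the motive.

Taking 4-note groups, the heads are Bb3, C4, D4: the pattern moves up a 2nd.
Statement 4 starts on E4 and keeps the same exact contour: E4 G4 C#5 D#5.

E4 G4 C#5 D#5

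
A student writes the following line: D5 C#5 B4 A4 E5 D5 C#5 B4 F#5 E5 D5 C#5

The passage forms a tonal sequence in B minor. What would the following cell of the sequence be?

The 4-note cells begin on D5, E5, F#5 — each up a 2nd from the last.
From G5 the diatonic shape gives G5 F#5 E5 D5.

G5 F#5 E5 D5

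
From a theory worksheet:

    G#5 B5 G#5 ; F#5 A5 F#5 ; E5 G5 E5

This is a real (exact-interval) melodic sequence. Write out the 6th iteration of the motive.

Unit = 3 notes; the statements start on G#5, F#5, E5, moving down a 2nd each time.
Extending down a 2nd: D5 → C5 → Bb4.
From Bb4 the exact shape gives Bb4 Db5 Bb4.

Bb4 Db5 Bb4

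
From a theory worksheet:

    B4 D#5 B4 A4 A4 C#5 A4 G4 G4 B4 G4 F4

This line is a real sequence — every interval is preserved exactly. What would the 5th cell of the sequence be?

Taking 4-note groups, the heads are B4, A4, G4: the pattern moves down a 2nd.
Continuing the starts: F4 → Eb4.
So cell 5 is Eb4 G4 Eb4 Db4.

Eb4 G4 Eb4 Db4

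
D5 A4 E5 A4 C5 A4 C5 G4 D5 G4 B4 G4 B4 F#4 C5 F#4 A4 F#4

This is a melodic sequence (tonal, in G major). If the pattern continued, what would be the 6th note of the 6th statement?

The unit is 6 notes. Position-6 pitches of the 3 shown cells: A4, G4, F#4.
Carrying that down a 2nd forward: E4 → D4 → C4.

C4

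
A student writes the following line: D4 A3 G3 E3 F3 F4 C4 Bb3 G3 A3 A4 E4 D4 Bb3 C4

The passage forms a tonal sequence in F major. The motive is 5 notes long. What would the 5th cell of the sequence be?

With a 5-note motive the entries are D4, F4, A4, each up a 3rd from the previous.
Continuing the starts: C5 → E5.
From E5 the diatonic shape gives E5 Bb4 A4 F4 G4.

E5 Bb4 A4 F4 G4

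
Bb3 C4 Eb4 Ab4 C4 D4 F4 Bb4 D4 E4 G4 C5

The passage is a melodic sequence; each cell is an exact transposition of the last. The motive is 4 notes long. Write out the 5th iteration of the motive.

F#4 G#4 B4 E5

With a 4-note motive the entries are Bb3, C4, D4, each up a 2nd from the previous.
Continuing the starts: E4 → F#4.
From F#4 the exact shape gives F#4 G#4 B4 E5.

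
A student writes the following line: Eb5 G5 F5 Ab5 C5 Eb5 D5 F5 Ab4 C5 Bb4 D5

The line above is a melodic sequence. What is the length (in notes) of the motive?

Try groups of 4 (3 cells in 12 notes):
Eb5 G5 F5 Ab5 | C5 Eb5 D5 F5 | Ab4 C5 Bb4 D5
That's a consistent down a 3rd shift per cell, and no other grouping gives one.

4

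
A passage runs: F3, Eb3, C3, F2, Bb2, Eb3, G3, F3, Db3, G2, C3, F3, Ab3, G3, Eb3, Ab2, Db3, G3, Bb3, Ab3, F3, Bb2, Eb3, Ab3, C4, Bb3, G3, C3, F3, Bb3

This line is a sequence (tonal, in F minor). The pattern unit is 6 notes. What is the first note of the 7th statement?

Eb4

Unit = 6 notes; the statements start on F3, G3, Ab3, Bb3, C4, moving up a 2nd each time.
Extending the heads up a 2nd: Db4 → Eb4.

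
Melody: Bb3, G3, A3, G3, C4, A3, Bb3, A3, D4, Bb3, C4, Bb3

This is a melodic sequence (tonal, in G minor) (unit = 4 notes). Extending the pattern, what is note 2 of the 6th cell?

Grouping in 4s, the 2nd note of each cell is G3, A3, Bb3.
Extending up a 2nd: C4 → D4 → Eb4.

Eb4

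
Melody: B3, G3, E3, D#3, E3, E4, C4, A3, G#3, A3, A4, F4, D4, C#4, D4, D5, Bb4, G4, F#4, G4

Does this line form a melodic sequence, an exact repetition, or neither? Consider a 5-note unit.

sequence

Each 5-note cell is the previous one transposed up a 4th.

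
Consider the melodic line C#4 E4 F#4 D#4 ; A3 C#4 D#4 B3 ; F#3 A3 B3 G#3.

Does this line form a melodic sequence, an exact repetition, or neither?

Each 4-note cell is the previous one transposed down a 3rd.

sequence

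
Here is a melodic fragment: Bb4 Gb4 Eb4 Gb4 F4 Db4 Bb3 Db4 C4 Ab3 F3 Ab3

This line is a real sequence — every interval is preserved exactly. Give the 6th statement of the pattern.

Unit = 4 notes; the statements start on Bb4, F4, C4, moving down a 4th each time.
Carrying on: G3 → D3 → A2.
From A2 the exact shape gives A2 F2 D2 F2.

A2 F2 D2 F2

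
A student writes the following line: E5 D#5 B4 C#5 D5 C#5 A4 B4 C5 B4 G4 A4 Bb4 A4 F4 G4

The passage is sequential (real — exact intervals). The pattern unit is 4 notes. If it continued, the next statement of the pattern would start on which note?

With a 4-note motive the entries are E5, D5, C5, Bb4, each down a 2nd from the previous.
The next head, down a 2nd from Bb4, is Ab4.

Ab4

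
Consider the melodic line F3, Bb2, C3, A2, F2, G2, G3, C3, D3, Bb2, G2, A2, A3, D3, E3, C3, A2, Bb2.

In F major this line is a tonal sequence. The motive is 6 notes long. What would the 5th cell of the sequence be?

C4 F3 G3 E3 C3 D3

Taking 6-note groups, the heads are F3, G3, A3: the pattern moves up a 2nd.
Carrying on: Bb3 → C4.
From C4 the diatonic shape gives C4 F3 G3 E3 C3 D3.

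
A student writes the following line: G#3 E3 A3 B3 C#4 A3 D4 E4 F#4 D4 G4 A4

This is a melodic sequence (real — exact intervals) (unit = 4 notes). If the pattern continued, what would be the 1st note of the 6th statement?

The unit is 4 notes. Position-1 pitches of the 3 shown cells: G#3, C#4, F#4.
Carrying that up a 4th forward: B4 → E5 → A5.

A5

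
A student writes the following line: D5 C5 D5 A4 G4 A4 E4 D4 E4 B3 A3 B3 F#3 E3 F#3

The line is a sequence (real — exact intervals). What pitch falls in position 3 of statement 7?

G#2

Grouping in 3s, the 3rd note of each cell is D5, A4, E4, B3, F#3.
Extending down a 4th: C#3 → G#2.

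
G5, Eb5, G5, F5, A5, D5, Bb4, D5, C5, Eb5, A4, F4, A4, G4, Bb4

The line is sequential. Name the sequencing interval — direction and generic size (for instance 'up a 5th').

down a 4th

Taking 5-note groups, the heads are G5, D5, A4: the pattern moves down a 4th.
G5 to D5 is down a 4th.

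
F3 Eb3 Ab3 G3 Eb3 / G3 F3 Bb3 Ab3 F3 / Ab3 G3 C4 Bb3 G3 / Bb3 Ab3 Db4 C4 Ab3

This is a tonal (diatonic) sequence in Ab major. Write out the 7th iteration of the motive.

The 5-note cells begin on F3, G3, Ab3, Bb3 — each up a 2nd from the last.
Extending up a 2nd: C4 → Db4 → Eb4.
So cell 7 is Eb4 Db4 G4 F4 Db4.

Eb4 Db4 G4 F4 Db4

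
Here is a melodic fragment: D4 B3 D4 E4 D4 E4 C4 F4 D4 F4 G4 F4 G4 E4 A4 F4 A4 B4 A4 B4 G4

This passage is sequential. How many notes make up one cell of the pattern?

7

21 notes total. Splitting into 3 groups of 7:
D4 B3 D4 E4 D4 E4 C4 | F4 D4 F4 G4 F4 G4 E4 | A4 F4 A4 B4 A4 B4 G4
That's a consistent up a 3rd shift per cell, and no other grouping gives one.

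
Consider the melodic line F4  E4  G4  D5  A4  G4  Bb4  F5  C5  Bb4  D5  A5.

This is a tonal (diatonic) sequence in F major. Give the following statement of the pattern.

E5 D5 F5 C6

Unit = 4 notes; the statements start on F4, A4, C5, moving up a 3rd each time.
So cell 4 is E5 D5 F5 C6.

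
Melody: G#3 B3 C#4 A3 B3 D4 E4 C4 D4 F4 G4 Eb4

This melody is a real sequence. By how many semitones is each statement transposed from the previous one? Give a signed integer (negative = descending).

3

With a 4-note motive the entries are G#3, B3, D4, each up a 3rd from the previous.
G#3 to B3 spans +3 semitones.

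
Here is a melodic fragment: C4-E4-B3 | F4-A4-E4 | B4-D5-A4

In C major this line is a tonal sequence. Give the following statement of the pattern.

Unit = 3 notes; the statements start on C4, F4, B4, moving up a 4th each time.
Statement 4 starts on E5 and keeps the same diatonic contour: E5 G5 D5.

E5 G5 D5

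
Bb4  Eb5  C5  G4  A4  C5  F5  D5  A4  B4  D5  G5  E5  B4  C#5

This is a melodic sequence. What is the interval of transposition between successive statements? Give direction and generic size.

Unit = 5 notes; the statements start on Bb4, C5, D5, moving up a 2nd each time.
From Bb4 to C5: up a 2nd.

up a 2nd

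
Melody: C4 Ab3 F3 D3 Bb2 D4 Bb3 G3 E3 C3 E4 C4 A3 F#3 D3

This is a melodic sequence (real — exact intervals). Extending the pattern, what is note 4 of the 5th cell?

A#3

Grouping in 5s, the 4th note of each cell is D3, E3, F#3.
Extending up a 2nd: G#3 → A#3.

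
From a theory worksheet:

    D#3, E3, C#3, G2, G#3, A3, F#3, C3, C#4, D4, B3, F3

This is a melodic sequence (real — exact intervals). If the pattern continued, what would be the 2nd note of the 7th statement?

With 4-note cells, note 2 of each statement runs E3, A3, D4.
Each moves up a 4th. Continuing: G4 → C5 → F5 → Bb5.

Bb5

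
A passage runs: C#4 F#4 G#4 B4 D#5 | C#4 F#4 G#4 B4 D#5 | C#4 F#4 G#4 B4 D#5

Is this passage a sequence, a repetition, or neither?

repetition

Each 5-note cell is identical (C#4 F#4 G#4 B4 D#5), restated at the same pitch.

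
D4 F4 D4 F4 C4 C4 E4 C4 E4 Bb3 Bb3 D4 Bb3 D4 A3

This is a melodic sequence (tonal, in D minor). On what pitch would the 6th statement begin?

F3

Unit = 5 notes; the statements start on D4, C4, Bb3, moving down a 2nd each time.
Continuing: A3 → G3 → F3. Statement 6 starts on F3.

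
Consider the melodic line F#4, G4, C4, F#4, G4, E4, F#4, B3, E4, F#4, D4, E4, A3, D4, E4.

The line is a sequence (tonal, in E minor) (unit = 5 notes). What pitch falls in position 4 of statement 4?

The unit is 5 notes. Position-4 pitches of the 3 shown cells: F#4, E4, D4.
One more down a 2nd gives C4.

C4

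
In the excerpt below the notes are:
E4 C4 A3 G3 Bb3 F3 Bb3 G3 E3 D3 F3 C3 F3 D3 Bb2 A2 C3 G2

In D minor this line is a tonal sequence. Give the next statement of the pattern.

With a 6-note motive the entries are E4, Bb3, F3, each down a 4th from the previous.
From C3 the diatonic shape gives C3 A2 F2 E2 G2 D2.

C3 A2 F2 E2 G2 D2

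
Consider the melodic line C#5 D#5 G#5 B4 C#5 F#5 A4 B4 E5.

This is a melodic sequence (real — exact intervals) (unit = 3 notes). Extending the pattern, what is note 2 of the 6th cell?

The unit is 3 notes. Position-2 pitches of the 3 shown cells: D#5, C#5, B4.
Extending down a 2nd: A4 → G4 → F4.

F4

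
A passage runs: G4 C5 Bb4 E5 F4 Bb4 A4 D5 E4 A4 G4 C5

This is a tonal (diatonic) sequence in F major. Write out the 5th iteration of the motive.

With a 4-note motive the entries are G4, F4, E4, each down a 2nd from the previous.
Extending down a 2nd: D4 → C4.
From C4 the diatonic shape gives C4 F4 E4 A4.

C4 F4 E4 A4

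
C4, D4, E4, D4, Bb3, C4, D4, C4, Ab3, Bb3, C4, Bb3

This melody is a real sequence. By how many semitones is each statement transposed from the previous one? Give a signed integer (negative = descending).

The 4-note cells begin on C4, Bb3, Ab3 — each down a 2nd from the last.
Counting half-steps from C4 to Bb3: -2.

-2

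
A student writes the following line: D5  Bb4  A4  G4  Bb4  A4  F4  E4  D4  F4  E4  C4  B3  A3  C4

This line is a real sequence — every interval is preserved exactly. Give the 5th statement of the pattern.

F#3 D3 C#3 B2 D3

With a 5-note motive the entries are D5, A4, E4, each down a 4th from the previous.
Extending down a 4th: B3 → F#3.
So cell 5 is F#3 D3 C#3 B2 D3.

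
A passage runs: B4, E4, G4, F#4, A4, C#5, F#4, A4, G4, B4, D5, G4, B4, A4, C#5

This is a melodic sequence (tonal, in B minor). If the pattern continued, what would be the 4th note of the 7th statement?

Grouping in 5s, the 4th note of each cell is F#4, G4, A4.
Extending up a 2nd: B4 → C#5 → D5 → E5.

E5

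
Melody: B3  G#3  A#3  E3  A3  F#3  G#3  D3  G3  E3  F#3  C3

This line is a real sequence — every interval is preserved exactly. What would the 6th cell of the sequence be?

Db3 Bb2 C3 Gb2

The 4-note cells begin on B3, A3, G3 — each down a 2nd from the last.
Continuing the starts: F3 → Eb3 → Db3.
From Db3 the exact shape gives Db3 Bb2 C3 Gb2.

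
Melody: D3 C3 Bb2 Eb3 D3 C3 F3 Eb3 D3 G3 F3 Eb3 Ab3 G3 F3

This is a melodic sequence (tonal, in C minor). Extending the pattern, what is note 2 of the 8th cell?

C4

With 3-note cells, note 2 of each statement runs C3, D3, Eb3, F3, G3.
Each moves up a 2nd. Continuing: Ab3 → Bb3 → C4.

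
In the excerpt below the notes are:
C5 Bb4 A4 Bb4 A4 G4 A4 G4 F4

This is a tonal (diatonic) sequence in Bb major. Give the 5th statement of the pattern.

F4 Eb4 D4

With a 3-note motive the entries are C5, Bb4, A4, each down a 2nd from the previous.
Continuing the starts: G4 → F4.
From F4 the diatonic shape gives F4 Eb4 D4.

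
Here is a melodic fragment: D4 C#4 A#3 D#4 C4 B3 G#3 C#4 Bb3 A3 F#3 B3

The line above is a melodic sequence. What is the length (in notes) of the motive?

4

There are 12 notes; a 4-note unit gives 3 cells:
D4 C#4 A#3 D#4 | C4 B3 G#3 C#4 | Bb3 A3 F#3 B3
Each cell is the previous one down a 2nd — so the unit is 4 notes.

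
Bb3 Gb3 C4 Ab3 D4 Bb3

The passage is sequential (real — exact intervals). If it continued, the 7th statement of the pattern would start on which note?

A#4

Taking 2-note groups, the heads are Bb3, C4, D4: the pattern moves up a 2nd.
Continuing: E4 → F#4 → G#4 → A#4. Statement 7 starts on A#4.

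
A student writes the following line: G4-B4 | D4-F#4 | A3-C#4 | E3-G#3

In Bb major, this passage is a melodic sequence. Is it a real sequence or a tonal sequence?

Each cell has the same semitone pattern (4,) — intervals are preserved exactly.
And B4 lies outside Bb major, so the sequence is real rather than tonal.

real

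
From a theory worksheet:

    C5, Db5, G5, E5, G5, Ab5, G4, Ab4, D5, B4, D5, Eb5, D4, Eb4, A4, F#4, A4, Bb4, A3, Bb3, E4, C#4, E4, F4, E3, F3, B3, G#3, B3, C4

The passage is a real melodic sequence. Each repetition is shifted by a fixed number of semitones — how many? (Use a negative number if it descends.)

With a 6-note motive the entries are C5, G4, D4, A3, E3, each down a 4th from the previous.
C5 to G4 spans -5 semitones.

-5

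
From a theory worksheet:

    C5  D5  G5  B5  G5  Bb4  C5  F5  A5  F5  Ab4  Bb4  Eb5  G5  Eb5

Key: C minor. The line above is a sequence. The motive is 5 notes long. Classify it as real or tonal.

Each cell has the same semitone pattern (2, 5, 4, -4) — intervals are preserved exactly.
And B5 lies outside C minor, so the sequence is real rather than tonal.

real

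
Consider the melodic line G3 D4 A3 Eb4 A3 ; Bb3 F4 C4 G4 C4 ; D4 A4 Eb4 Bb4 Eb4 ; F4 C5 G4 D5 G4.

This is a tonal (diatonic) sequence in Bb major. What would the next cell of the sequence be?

A4 Eb5 Bb4 F5 Bb4

Taking 5-note groups, the heads are G3, Bb3, D4, F4: the pattern moves up a 3rd.
So cell 5 is A4 Eb5 Bb4 F5 Bb4.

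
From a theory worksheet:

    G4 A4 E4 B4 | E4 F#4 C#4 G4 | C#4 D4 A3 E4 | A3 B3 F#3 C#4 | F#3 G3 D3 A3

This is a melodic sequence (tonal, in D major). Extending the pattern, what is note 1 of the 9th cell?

E2

The unit is 4 notes. Position-1 pitches of the 5 shown cells: G4, E4, C#4, A3, F#3.
Carrying that down a 3rd forward: D3 → B2 → G2 → E2.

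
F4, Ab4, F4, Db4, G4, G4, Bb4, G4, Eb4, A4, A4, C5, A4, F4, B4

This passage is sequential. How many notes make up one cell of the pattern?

5

There are 15 notes; a 5-note unit gives 3 cells:
F4 Ab4 F4 Db4 G4 | G4 Bb4 G4 Eb4 A4 | A4 C5 A4 F4 B4
That's a consistent up a 2nd shift per cell, and no other grouping gives one.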